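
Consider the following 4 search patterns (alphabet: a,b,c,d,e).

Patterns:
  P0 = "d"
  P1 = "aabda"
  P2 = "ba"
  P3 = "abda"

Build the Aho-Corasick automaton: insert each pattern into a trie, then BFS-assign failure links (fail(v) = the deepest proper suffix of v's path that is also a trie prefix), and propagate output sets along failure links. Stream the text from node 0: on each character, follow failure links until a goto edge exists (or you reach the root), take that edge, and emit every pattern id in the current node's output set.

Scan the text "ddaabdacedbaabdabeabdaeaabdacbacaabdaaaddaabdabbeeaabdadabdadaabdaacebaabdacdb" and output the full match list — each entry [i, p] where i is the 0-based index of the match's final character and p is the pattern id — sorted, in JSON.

Build:
Trie (insert patterns):
  0='ε' goto a→2 b→7 d→1
  1='d' goto ·  [P0 ends]
  2='a' goto a→3 b→9
  3='aa' goto b→4
  4='aab' goto d→5
  5='aabd' goto a→6
  6='aabda' goto ·  [P1 ends]
  7='b' goto a→8
  8='ba' goto ·  [P2 ends]
  9='ab' goto d→10
  10='abd' goto a→11
  11='abda' goto ·  [P3 ends]

BFS fail/out derivation:
  fail(1) 'd': from fail(0)=0 chase 'd': 0 ⇒ 0;  out={0}∪out(0)={0}
  fail(2) 'a': from fail(0)=0 chase 'a': 0 ⇒ 0;  out=∅∪out(0)=∅
  fail(7) 'b': from fail(0)=0 chase 'b': 0 ⇒ 0;  out=∅∪out(0)=∅
  fail(3) 'aa': from fail(2)=0 chase 'a': 0 ⇒ 2;  out=∅∪out(2)=∅
  fail(8) 'ba': from fail(7)=0 chase 'a': 0 ⇒ 2;  out={2}∪out(2)={2}
  fail(9) 'ab': from fail(2)=0 chase 'b': 0 ⇒ 7;  out=∅∪out(7)=∅
  fail(4) 'aab': from fail(3)=2 chase 'b': 2 ⇒ 9;  out=∅∪out(9)=∅
  fail(10) 'abd': from fail(9)=7 chase 'd': 7→0 ⇒ 1;  out=∅∪out(1)={0}
  fail(5) 'aabd': from fail(4)=9 chase 'd': 9 ⇒ 10;  out=∅∪out(10)={0}
  fail(11) 'abda': from fail(10)=1 chase 'a': 1→0 ⇒ 2;  out={3}∪out(2)={3}
  fail(6) 'aabda': from fail(5)=10 chase 'a': 10 ⇒ 11;  out={1}∪out(11)={1,3}

Scan:
[0] read 'd'  n0⇒n1  → match P0@[0:0]
[1] read 'd'  n1⇒n1 (fail-walked)  → match P0@[1:1]
[2] read 'a'  n1⇒n2 (fail-walked)
[3] read 'a'  n2⇒n3
[4] read 'b'  n3⇒n4
[5] read 'd'  n4⇒n5  → match P0@[5:5]
[6] read 'a'  n5⇒n6  → match P1@[2:6],P3@[3:6]
[7] read 'c'  n6⇒n0 (fail-walked)
[8] read 'e'  n0⇒n0
[9] read 'd'  n0⇒n1  → match P0@[9:9]
[10] read 'b'  n1⇒n7 (fail-walked)
[11] read 'a'  n7⇒n8  → match P2@[10:11]
[12] read 'a'  n8⇒n3 (fail-walked)
[13] read 'b'  n3⇒n4
[14] read 'd'  n4⇒n5  → match P0@[14:14]
[15] read 'a'  n5⇒n6  → match P1@[11:15],P3@[12:15]
[16] read 'b'  n6⇒n9 (fail-walked)
[17] read 'e'  n9⇒n0 (fail-walked)
[18] read 'a'  n0⇒n2
[19] read 'b'  n2⇒n9
[20] read 'd'  n9⇒n10  → match P0@[20:20]
[21] read 'a'  n10⇒n11  → match P3@[18:21]
[22] read 'e'  n11⇒n0 (fail-walked)
[23] read 'a'  n0⇒n2
[24] read 'a'  n2⇒n3
[25] read 'b'  n3⇒n4
[26] read 'd'  n4⇒n5  → match P0@[26:26]
[27] read 'a'  n5⇒n6  → match P1@[23:27],P3@[24:27]
[28] read 'c'  n6⇒n0 (fail-walked)
[29] read 'b'  n0⇒n7
[30] read 'a'  n7⇒n8  → match P2@[29:30]
[31] read 'c'  n8⇒n0 (fail-walked)
[32] read 'a'  n0⇒n2
[33] read 'a'  n2⇒n3
[34] read 'b'  n3⇒n4
[35] read 'd'  n4⇒n5  → match P0@[35:35]
[36] read 'a'  n5⇒n6  → match P1@[32:36],P3@[33:36]
[37] read 'a'  n6⇒n3 (fail-walked)
[38] read 'a'  n3⇒n3 (fail-walked)
[39] read 'd'  n3⇒n1 (fail-walked)  → match P0@[39:39]
[40] read 'd'  n1⇒n1 (fail-walked)  → match P0@[40:40]
[41] read 'a'  n1⇒n2 (fail-walked)
[42] read 'a'  n2⇒n3
[43] read 'b'  n3⇒n4
[44] read 'd'  n4⇒n5  → match P0@[44:44]
[45] read 'a'  n5⇒n6  → match P1@[41:45],P3@[42:45]
[46] read 'b'  n6⇒n9 (fail-walked)
[47] read 'b'  n9⇒n7 (fail-walked)
[48] read 'e'  n7⇒n0 (fail-walked)
[49] read 'e'  n0⇒n0
[50] read 'a'  n0⇒n2
[51] read 'a'  n2⇒n3
[52] read 'b'  n3⇒n4
[53] read 'd'  n4⇒n5  → match P0@[53:53]
[54] read 'a'  n5⇒n6  → match P1@[50:54],P3@[51:54]
[55] read 'd'  n6⇒n1 (fail-walked)  → match P0@[55:55]
[56] read 'a'  n1⇒n2 (fail-walked)
[57] read 'b'  n2⇒n9
[58] read 'd'  n9⇒n10  → match P0@[58:58]
[59] read 'a'  n10⇒n11  → match P3@[56:59]
[60] read 'd'  n11⇒n1 (fail-walked)  → match P0@[60:60]
[61] read 'a'  n1⇒n2 (fail-walked)
[62] read 'a'  n2⇒n3
[63] read 'b'  n3⇒n4
[64] read 'd'  n4⇒n5  → match P0@[64:64]
[65] read 'a'  n5⇒n6  → match P1@[61:65],P3@[62:65]
[66] read 'a'  n6⇒n3 (fail-walked)
[67] read 'c'  n3⇒n0 (fail-walked)
[68] read 'e'  n0⇒n0
[69] read 'b'  n0⇒n7
[70] read 'a'  n7⇒n8  → match P2@[69:70]
[71] read 'a'  n8⇒n3 (fail-walked)
[72] read 'b'  n3⇒n4
[73] read 'd'  n4⇒n5  → match P0@[73:73]
[74] read 'a'  n5⇒n6  → match P1@[70:74],P3@[71:74]
[75] read 'c'  n6⇒n0 (fail-walked)
[76] read 'd'  n0⇒n1  → match P0@[76:76]
[77] read 'b'  n1⇒n7 (fail-walked)

Matches: [[0,0],[1,0],[5,0],[6,1],[6,3],[9,0],[11,2],[14,0],[15,1],[15,3],[20,0],[21,3],[26,0],[27,1],[27,3],[30,2],[35,0],[36,1],[36,3],[39,0],[40,0],[44,0],[45,1],[45,3],[53,0],[54,1],[54,3],[55,0],[58,0],[59,3],[60,0],[64,0],[65,1],[65,3],[70,2],[73,0],[74,1],[74,3],[76,0]]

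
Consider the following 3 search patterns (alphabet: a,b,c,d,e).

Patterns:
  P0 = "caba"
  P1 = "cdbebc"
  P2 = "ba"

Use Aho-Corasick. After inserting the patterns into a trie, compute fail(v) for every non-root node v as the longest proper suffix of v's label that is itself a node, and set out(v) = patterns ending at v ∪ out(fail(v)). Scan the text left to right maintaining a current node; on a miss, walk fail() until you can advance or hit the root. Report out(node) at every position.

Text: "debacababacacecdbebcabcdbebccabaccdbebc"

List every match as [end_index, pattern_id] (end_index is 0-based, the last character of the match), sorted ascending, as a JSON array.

Build automaton:
Trie (insert patterns):
  0='ε' goto b→10 c→1
  1='c' goto a→2 d→5
  2='ca' goto b→3
  3='cab' goto a→4
  4='caba' goto ·  [P0 ends]
  5='cd' goto b→6
  6='cdb' goto e→7
  7='cdbe' goto b→8
  8='cdbeb' goto c→9
  9='cdbebc' goto ·  [P1 ends]
  10='b' goto a→11
  11='ba' goto ·  [P2 ends]

Failure links (BFS by depth):
  fail(1) 'c': from fail(0)=0 chase 'c': 0 ⇒ 0;  out=∅∪out(0)=∅
  fail(10) 'b': from fail(0)=0 chase 'b': 0 ⇒ 0;  out=∅∪out(0)=∅
  fail(2) 'ca': from fail(1)=0 chase 'a': 0 ⇒ 0;  out=∅∪out(0)=∅
  fail(5) 'cd': from fail(1)=0 chase 'd': 0 ⇒ 0;  out=∅∪out(0)=∅
  fail(11) 'ba': from fail(10)=0 chase 'a': 0 ⇒ 0;  out={2}∪out(0)={2}
  fail(3) 'cab': from fail(2)=0 chase 'b': 0 ⇒ 10;  out=∅∪out(10)=∅
  fail(6) 'cdb': from fail(5)=0 chase 'b': 0 ⇒ 10;  out=∅∪out(10)=∅
  fail(4) 'caba': from fail(3)=10 chase 'a': 10 ⇒ 11;  out={0}∪out(11)={0,2}
  fail(7) 'cdbe': from fail(6)=10 chase 'e': 10→0 ⇒ 0;  out=∅∪out(0)=∅
  fail(8) 'cdbeb': from fail(7)=0 chase 'b': 0 ⇒ 10;  out=∅∪out(10)=∅
  fail(9) 'cdbebc': from fail(8)=10 chase 'c': 10→0 ⇒ 1;  out={1}∪out(1)={1}

Run:
[0] read 'd'  n0⇒n0
[1] read 'e'  n0⇒n0
[2] read 'b'  n0⇒n10
[3] read 'a'  n10⇒n11  → match P2@[2:3]
[4] read 'c'  n11⇒n1 (fail-walked)
[5] read 'a'  n1⇒n2
[6] read 'b'  n2⇒n3
[7] read 'a'  n3⇒n4  → match P0@[4:7],P2@[6:7]
[8] read 'b'  n4⇒n10 (fail-walked)
[9] read 'a'  n10⇒n11  → match P2@[8:9]
[10] read 'c'  n11⇒n1 (fail-walked)
[11] read 'a'  n1⇒n2
[12] read 'c'  n2⇒n1 (fail-walked)
[13] read 'e'  n1⇒n0 (fail-walked)
[14] read 'c'  n0⇒n1
[15] read 'd'  n1⇒n5
[16] read 'b'  n5⇒n6
[17] read 'e'  n6⇒n7
[18] read 'b'  n7⇒n8
[19] read 'c'  n8⇒n9  → match P1@[14:19]
[20] read 'a'  n9⇒n2 (fail-walked)
[21] read 'b'  n2⇒n3
[22] read 'c'  n3⇒n1 (fail-walked)
[23] read 'd'  n1⇒n5
[24] read 'b'  n5⇒n6
[25] read 'e'  n6⇒n7
[26] read 'b'  n7⇒n8
[27] read 'c'  n8⇒n9  → match P1@[22:27]
[28] read 'c'  n9⇒n1 (fail-walked)
[29] read 'a'  n1⇒n2
[30] read 'b'  n2⇒n3
[31] read 'a'  n3⇒n4  → match P0@[28:31],P2@[30:31]
[32] read 'c'  n4⇒n1 (fail-walked)
[33] read 'c'  n1⇒n1 (fail-walked)
[34] read 'd'  n1⇒n5
[35] read 'b'  n5⇒n6
[36] read 'e'  n6⇒n7
[37] read 'b'  n7⇒n8
[38] read 'c'  n8⇒n9  → match P1@[33:38]

Result: [[3,2],[7,0],[7,2],[9,2],[19,1],[27,1],[31,0],[31,2],[38,1]]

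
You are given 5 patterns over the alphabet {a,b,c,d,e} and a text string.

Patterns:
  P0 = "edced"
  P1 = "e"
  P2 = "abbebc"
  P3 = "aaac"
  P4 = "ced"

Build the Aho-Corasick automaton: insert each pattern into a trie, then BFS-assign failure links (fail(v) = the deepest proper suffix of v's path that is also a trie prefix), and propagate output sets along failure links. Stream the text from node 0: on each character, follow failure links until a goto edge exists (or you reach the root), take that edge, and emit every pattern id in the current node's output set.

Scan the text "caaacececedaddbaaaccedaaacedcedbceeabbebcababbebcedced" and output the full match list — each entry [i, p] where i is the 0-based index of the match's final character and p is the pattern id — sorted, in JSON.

Construct AC machine:
Trie (insert patterns):
  n0 'ε': a→6 c→15 e→1
  n1 'e': d→2  ←P1
  n2 'ed': c→3
  n3 'edc': e→4
  n4 'edce': d→5
  n5 'edced': ·  ←P0
  n6 'a': a→12 b→7
  n7 'ab': b→8
  n8 'abb': e→9
  n9 'abbe': b→10
  n10 'abbeb': c→11
  n11 'abbebc': ·  ←P2
  n12 'aa': a→13
  n13 'aaa': c→14
  n14 'aaac': ·  ←P3
  n15 'c': e→16
  n16 'ce': d→17
  n17 'ced': ·  ←P4

BFS fail/out derivation:
  fail(1) 'e': from fail(0)=0 chase 'e': 0 ⇒ 0;  out={1}∪out(0)={1}
  fail(6) 'a': from fail(0)=0 chase 'a': 0 ⇒ 0;  out=∅∪out(0)=∅
  fail(15) 'c': from fail(0)=0 chase 'c': 0 ⇒ 0;  out=∅∪out(0)=∅
  fail(2) 'ed': from fail(1)=0 chase 'd': 0 ⇒ 0;  out=∅∪out(0)=∅
  fail(7) 'ab': from fail(6)=0 chase 'b': 0 ⇒ 0;  out=∅∪out(0)=∅
  fail(12) 'aa': from fail(6)=0 chase 'a': 0 ⇒ 6;  out=∅∪out(6)=∅
  fail(16) 'ce': from fail(15)=0 chase 'e': 0 ⇒ 1;  out=∅∪out(1)={1}
  fail(3) 'edc': from fail(2)=0 chase 'c': 0 ⇒ 15;  out=∅∪out(15)=∅
  fail(8) 'abb': from fail(7)=0 chase 'b': 0 ⇒ 0;  out=∅∪out(0)=∅
  fail(13) 'aaa': from fail(12)=6 chase 'a': 6 ⇒ 12;  out=∅∪out(12)=∅
  fail(17) 'ced': from fail(16)=1 chase 'd': 1 ⇒ 2;  out={4}∪out(2)={4}
  fail(4) 'edce': from fail(3)=15 chase 'e': 15 ⇒ 16;  out=∅∪out(16)={1}
  fail(9) 'abbe': from fail(8)=0 chase 'e': 0 ⇒ 1;  out=∅∪out(1)={1}
  fail(14) 'aaac': from fail(13)=12 chase 'c': 12→6→0 ⇒ 15;  out={3}∪out(15)={3}
  fail(5) 'edced': from fail(4)=16 chase 'd': 16 ⇒ 17;  out={0}∪out(17)={0,4}
  fail(10) 'abbeb': from fail(9)=1 chase 'b': 1→0 ⇒ 0;  out=∅∪out(0)=∅
  fail(11) 'abbebc': from fail(10)=0 chase 'c': 0 ⇒ 15;  out={2}∪out(15)={2}

Run:
i=0 'c': node 0→15
i=1 'a': node 15→6 (fail-walked)
i=2 'a': node 6→12
i=3 'a': node 12→13
i=4 'c': node 13→14  → match P3@[1:4]
i=5 'e': node 14→16 (fail-walked)  → match P1@[5:5]
i=6 'c': node 16→15 (fail-walked)
i=7 'e': node 15→16  → match P1@[7:7]
i=8 'c': node 16→15 (fail-walked)
i=9 'e': node 15→16  → match P1@[9:9]
i=10 'd': node 16→17  → match P4@[8:10]
i=11 'a': node 17→6 (fail-walked)
i=12 'd': node 6→0 (fail-walked)
i=13 'd': node 0→0
i=14 'b': node 0→0
i=15 'a': node 0→6
i=16 'a': node 6→12
i=17 'a': node 12→13
i=18 'c': node 13→14  → match P3@[15:18]
i=19 'c': node 14→15 (fail-walked)
i=20 'e': node 15→16  → match P1@[20:20]
i=21 'd': node 16→17  → match P4@[19:21]
i=22 'a': node 17→6 (fail-walked)
i=23 'a': node 6→12
i=24 'a': node 12→13
i=25 'c': node 13→14  → match P3@[22:25]
i=26 'e': node 14→16 (fail-walked)  → match P1@[26:26]
i=27 'd': node 16→17  → match P4@[25:27]
i=28 'c': node 17→3 (fail-walked)
i=29 'e': node 3→4  → match P1@[29:29]
i=30 'd': node 4→5  → match P0@[26:30],P4@[28:30]
i=31 'b': node 5→0 (fail-walked)
i=32 'c': node 0→15
i=33 'e': node 15→16  → match P1@[33:33]
i=34 'e': node 16→1 (fail-walked)  → match P1@[34:34]
i=35 'a': node 1→6 (fail-walked)
i=36 'b': node 6→7
i=37 'b': node 7→8
i=38 'e': node 8→9  → match P1@[38:38]
i=39 'b': node 9→10
i=40 'c': node 10→11  → match P2@[35:40]
i=41 'a': node 11→6 (fail-walked)
i=42 'b': node 6→7
i=43 'a': node 7→6 (fail-walked)
i=44 'b': node 6→7
i=45 'b': node 7→8
i=46 'e': node 8→9  → match P1@[46:46]
i=47 'b': node 9→10
i=48 'c': node 10→11  → match P2@[43:48]
i=49 'e': node 11→16 (fail-walked)  → match P1@[49:49]
i=50 'd': node 16→17  → match P4@[48:50]
i=51 'c': node 17→3 (fail-walked)
i=52 'e': node 3→4  → match P1@[52:52]
i=53 'd': node 4→5  → match P0@[49:53],P4@[51:53]

Result: [[4,3],[5,1],[7,1],[9,1],[10,4],[18,3],[20,1],[21,4],[25,3],[26,1],[27,4],[29,1],[30,0],[30,4],[33,1],[34,1],[38,1],[40,2],[46,1],[48,2],[49,1],[50,4],[52,1],[53,0],[53,4]]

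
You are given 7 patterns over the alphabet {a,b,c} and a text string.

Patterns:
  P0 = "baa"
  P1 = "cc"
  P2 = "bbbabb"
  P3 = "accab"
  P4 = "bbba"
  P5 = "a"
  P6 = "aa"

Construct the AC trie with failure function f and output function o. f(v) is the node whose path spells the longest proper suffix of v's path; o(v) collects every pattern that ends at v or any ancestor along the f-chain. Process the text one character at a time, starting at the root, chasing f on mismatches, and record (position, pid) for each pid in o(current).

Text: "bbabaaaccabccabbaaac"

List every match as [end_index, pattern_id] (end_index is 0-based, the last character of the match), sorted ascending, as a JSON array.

Build automaton:
Trie (insert patterns):
  n0 'ε': a→11 b→1 c→4
  n1 'b': a→2 b→6
  n2 'ba': a→3
  n3 'baa': ·  ←P0
  n4 'c': c→5
  n5 'cc': ·  ←P1
  n6 'bb': b→7
  n7 'bbb': a→8
  n8 'bbba': b→9  ←P4
  n9 'bbbab': b→10
  n10 'bbbabb': ·  ←P2
  n11 'a': a→16 c→12  ←P5
  n12 'ac': c→13
  n13 'acc': a→14
  n14 'acca': b→15
  n15 'accab': ·  ←P3
  n16 'aa': ·  ←P6

Failure links (BFS by depth):
  fail(1) 'b': from fail(0)=0 chase 'b': 0 ⇒ 0;  out=∅∪out(0)=∅
  fail(4) 'c': from fail(0)=0 chase 'c': 0 ⇒ 0;  out=∅∪out(0)=∅
  fail(11) 'a': from fail(0)=0 chase 'a': 0 ⇒ 0;  out={5}∪out(0)={5}
  fail(2) 'ba': from fail(1)=0 chase 'a': 0 ⇒ 11;  out=∅∪out(11)={5}
  fail(5) 'cc': from fail(4)=0 chase 'c': 0 ⇒ 4;  out={1}∪out(4)={1}
  fail(6) 'bb': from fail(1)=0 chase 'b': 0 ⇒ 1;  out=∅∪out(1)=∅
  fail(12) 'ac': from fail(11)=0 chase 'c': 0 ⇒ 4;  out=∅∪out(4)=∅
  fail(16) 'aa': from fail(11)=0 chase 'a': 0 ⇒ 11;  out={6}∪out(11)={5,6}
  fail(3) 'baa': from fail(2)=11 chase 'a': 11 ⇒ 16;  out={0}∪out(16)={0,5,6}
  fail(7) 'bbb': from fail(6)=1 chase 'b': 1 ⇒ 6;  out=∅∪out(6)=∅
  fail(13) 'acc': from fail(12)=4 chase 'c': 4 ⇒ 5;  out=∅∪out(5)={1}
  fail(8) 'bbba': from fail(7)=6 chase 'a': 6→1 ⇒ 2;  out={4}∪out(2)={4,5}
  fail(14) 'acca': from fail(13)=5 chase 'a': 5→4→0 ⇒ 11;  out=∅∪out(11)={5}
  fail(9) 'bbbab': from fail(8)=2 chase 'b': 2→11→0 ⇒ 1;  out=∅∪out(1)=∅
  fail(15) 'accab': from fail(14)=11 chase 'b': 11→0 ⇒ 1;  out={3}∪out(1)={3}
  fail(10) 'bbbabb': from fail(9)=1 chase 'b': 1 ⇒ 6;  out={2}∪out(6)={2}

Text stream:
pos 0 'b': at 1
pos 1 'b': at 6
pos 2 'a': at 2 (fail-walked)  ** P5@[2:2]
pos 3 'b': at 1 (fail-walked)
pos 4 'a': at 2  ** P5@[4:4]
pos 5 'a': at 3  ** P0@[3:5],P5@[5:5],P6@[4:5]
pos 6 'a': at 16 (fail-walked)  ** P5@[6:6],P6@[5:6]
pos 7 'c': at 12 (fail-walked)
pos 8 'c': at 13  ** P1@[7:8]
pos 9 'a': at 14  ** P5@[9:9]
pos 10 'b': at 15  ** P3@[6:10]
pos 11 'c': at 4 (fail-walked)
pos 12 'c': at 5  ** P1@[11:12]
pos 13 'a': at 11 (fail-walked)  ** P5@[13:13]
pos 14 'b': at 1 (fail-walked)
pos 15 'b': at 6
pos 16 'a': at 2 (fail-walked)  ** P5@[16:16]
pos 17 'a': at 3  ** P0@[15:17],P5@[17:17],P6@[16:17]
pos 18 'a': at 16 (fail-walked)  ** P5@[18:18],P6@[17:18]
pos 19 'c': at 12 (fail-walked)

Matches: [[2,5],[4,5],[5,0],[5,5],[5,6],[6,5],[6,6],[8,1],[9,5],[10,3],[12,1],[13,5],[16,5],[17,0],[17,5],[17,6],[18,5],[18,6]]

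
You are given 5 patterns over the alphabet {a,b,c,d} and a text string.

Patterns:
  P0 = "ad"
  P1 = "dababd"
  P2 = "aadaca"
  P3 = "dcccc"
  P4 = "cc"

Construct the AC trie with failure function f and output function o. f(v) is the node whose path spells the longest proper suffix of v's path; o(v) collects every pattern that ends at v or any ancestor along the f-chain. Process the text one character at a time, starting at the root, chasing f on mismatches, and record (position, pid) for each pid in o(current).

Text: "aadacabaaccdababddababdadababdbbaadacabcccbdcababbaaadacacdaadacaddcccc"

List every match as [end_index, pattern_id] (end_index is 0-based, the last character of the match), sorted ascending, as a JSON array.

Build:
Trie (insert patterns):
  0='ε' goto a→1 c→18 d→3
  1='a' goto a→9 d→2
  2='ad' goto ·  ←P0
  3='d' goto a→4 c→14
  4='da' goto b→5
  5='dab' goto a→6
  6='daba' goto b→7
  7='dabab' goto d→8
  8='dababd' goto ·  ←P1
  9='aa' goto d→10
  10='aad' goto a→11
  11='aada' goto c→12
  12='aadac' goto a→13
  13='aadaca' goto ·  ←P2
  14='dc' goto c→15
  15='dcc' goto c→16
  16='dccc' goto c→17
  17='dcccc' goto ·  ←P3
  18='c' goto c→19
  19='cc' goto ·  ←P4

BFS fail/out derivation:
  n1('a'): parent n0 fail=0; on 'a' 0 → fail=0;  out ∅∪∅=∅
  n3('d'): parent n0 fail=0; on 'd' 0 → fail=0;  out ∅∪∅=∅
  n18('c'): parent n0 fail=0; on 'c' 0 → fail=0;  out ∅∪∅=∅
  n2('ad'): parent n1 fail=0; on 'd' 0 → fail=3;  out {0}∪∅={0}
  n4('da'): parent n3 fail=0; on 'a' 0 → fail=1;  out ∅∪∅=∅
  n9('aa'): parent n1 fail=0; on 'a' 0 → fail=1;  out ∅∪∅=∅
  n14('dc'): parent n3 fail=0; on 'c' 0 → fail=18;  out ∅∪∅=∅
  n19('cc'): parent n18 fail=0; on 'c' 0 → fail=18;  out {4}∪∅={4}
  n5('dab'): parent n4 fail=1; on 'b' 1→0 → fail=0;  out ∅∪∅=∅
  n10('aad'): parent n9 fail=1; on 'd' 1 → fail=2;  out ∅∪{0}={0}
  n15('dcc'): parent n14 fail=18; on 'c' 18 → fail=19;  out ∅∪{4}={4}
  n6('daba'): parent n5 fail=0; on 'a' 0 → fail=1;  out ∅∪∅=∅
  n11('aada'): parent n10 fail=2; on 'a' 2→3 → fail=4;  out ∅∪∅=∅
  n16('dccc'): parent n15 fail=19; on 'c' 19→18 → fail=19;  out ∅∪{4}={4}
  n7('dabab'): parent n6 fail=1; on 'b' 1→0 → fail=0;  out ∅∪∅=∅
  n12('aadac'): parent n11 fail=4; on 'c' 4→1→0 → fail=18;  out ∅∪∅=∅
  n17('dcccc'): parent n16 fail=19; on 'c' 19→18 → fail=19;  out {3}∪{4}={3,4}
  n8('dababd'): parent n7 fail=0; on 'd' 0 → fail=3;  out {1}∪∅={1}
  n13('aadaca'): parent n12 fail=18; on 'a' 18→0 → fail=1;  out {2}∪∅={2}

Run:
i=0 'a': node 0→1
i=1 'a': node 1→9
i=2 'd': node 9→10  → match P0@[1:2]
i=3 'a': node 10→11
i=4 'c': node 11→12
i=5 'a': node 12→13  → match P2@[0:5]
i=6 'b': node 13→0 ·f
i=7 'a': node 0→1
i=8 'a': node 1→9
i=9 'c': node 9→18 ·f
i=10 'c': node 18→19  → match P4@[9:10]
i=11 'd': node 19→3 ·f
i=12 'a': node 3→4
i=13 'b': node 4→5
i=14 'a': node 5→6
i=15 'b': node 6→7
i=16 'd': node 7→8  → match P1@[11:16]
i=17 'd': node 8→3 ·f
i=18 'a': node 3→4
i=19 'b': node 4→5
i=20 'a': node 5→6
i=21 'b': node 6→7
i=22 'd': node 7→8  → match P1@[17:22]
i=23 'a': node 8→4 ·f
i=24 'd': node 4→2 ·f  → match P0@[23:24]
i=25 'a': node 2→4 ·f
i=26 'b': node 4→5
i=27 'a': node 5→6
i=28 'b': node 6→7
i=29 'd': node 7→8  → match P1@[24:29]
i=30 'b': node 8→0 ·f
i=31 'b': node 0→0
i=32 'a': node 0→1
i=33 'a': node 1→9
i=34 'd': node 9→10  → match P0@[33:34]
i=35 'a': node 10→11
i=36 'c': node 11→12
i=37 'a': node 12→13  → match P2@[32:37]
i=38 'b': node 13→0 ·f
i=39 'c': node 0→18
i=40 'c': node 18→19  → match P4@[39:40]
i=41 'c': node 19→19 ·f  → match P4@[40:41]
i=42 'b': node 19→0 ·f
i=43 'd': node 0→3
i=44 'c': node 3→14
i=45 'a': node 14→1 ·f
i=46 'b': node 1→0 ·f
i=47 'a': node 0→1
i=48 'b': node 1→0 ·f
i=49 'b': node 0→0
i=50 'a': node 0→1
i=51 'a': node 1→9
i=52 'a': node 9→9 ·f
i=53 'd': node 9→10  → match P0@[52:53]
i=54 'a': node 10→11
i=55 'c': node 11→12
i=56 'a': node 12→13  → match P2@[51:56]
i=57 'c': node 13→18 ·f
i=58 'd': node 18→3 ·f
i=59 'a': node 3→4
i=60 'a': node 4→9 ·f
i=61 'd': node 9→10  → match P0@[60:61]
i=62 'a': node 10→11
i=63 'c': node 11→12
i=64 'a': node 12→13  → match P2@[59:64]
i=65 'd': node 13→2 ·f  → match P0@[64:65]
i=66 'd': node 2→3 ·f
i=67 'c': node 3→14
i=68 'c': node 14→15  → match P4@[67:68]
i=69 'c': node 15→16  → match P4@[68:69]
i=70 'c': node 16→17  → match P3@[66:70],P4@[69:70]

All matches (sorted): [[2,0],[5,2],[10,4],[16,1],[22,1],[24,0],[29,1],[34,0],[37,2],[40,4],[41,4],[53,0],[56,2],[61,0],[64,2],[65,0],[68,4],[69,4],[70,3],[70,4]]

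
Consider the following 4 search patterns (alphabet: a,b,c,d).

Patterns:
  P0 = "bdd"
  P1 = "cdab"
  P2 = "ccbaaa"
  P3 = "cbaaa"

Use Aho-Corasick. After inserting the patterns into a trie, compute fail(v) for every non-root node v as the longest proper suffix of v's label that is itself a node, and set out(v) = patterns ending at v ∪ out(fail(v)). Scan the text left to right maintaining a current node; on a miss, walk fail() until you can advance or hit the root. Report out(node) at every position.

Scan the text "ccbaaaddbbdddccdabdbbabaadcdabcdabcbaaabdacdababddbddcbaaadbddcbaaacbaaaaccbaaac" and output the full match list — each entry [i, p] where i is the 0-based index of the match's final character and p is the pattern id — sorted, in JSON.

Build automaton:
Trie (insert patterns):
  0='ε' goto b→1 c→4
  1='b' goto d→2
  2='bd' goto d→3
  3='bdd' goto ·  [P0 ends]
  4='c' goto b→13 c→8 d→5
  5='cd' goto a→6
  6='cda' goto b→7
  7='cdab' goto ·  [P1 ends]
  8='cc' goto b→9
  9='ccb' goto a→10
  10='ccba' goto a→11
  11='ccbaa' goto a→12
  12='ccbaaa' goto ·  [P2 ends]
  13='cb' goto a→14
  14='cba' goto a→15
  15='cbaa' goto a→16
  16='cbaaa' goto ·  [P3 ends]

BFS fail/out derivation:
  n1('b'): parent n0 fail=0; on 'b' 0 → fail=0;  out ∅∪∅=∅
  n4('c'): parent n0 fail=0; on 'c' 0 → fail=0;  out ∅∪∅=∅
  n2('bd'): parent n1 fail=0; on 'd' 0 → fail=0;  out ∅∪∅=∅
  n5('cd'): parent n4 fail=0; on 'd' 0 → fail=0;  out ∅∪∅=∅
  n8('cc'): parent n4 fail=0; on 'c' 0 → fail=4;  out ∅∪∅=∅
  n13('cb'): parent n4 fail=0; on 'b' 0 → fail=1;  out ∅∪∅=∅
  n3('bdd'): parent n2 fail=0; on 'd' 0 → fail=0;  out {0}∪∅={0}
  n6('cda'): parent n5 fail=0; on 'a' 0 → fail=0;  out ∅∪∅=∅
  n9('ccb'): parent n8 fail=4; on 'b' 4 → fail=13;  out ∅∪∅=∅
  n14('cba'): parent n13 fail=1; on 'a' 1→0 → fail=0;  out ∅∪∅=∅
  n7('cdab'): parent n6 fail=0; on 'b' 0 → fail=1;  out {1}∪∅={1}
  n10('ccba'): parent n9 fail=13; on 'a' 13 → fail=14;  out ∅∪∅=∅
  n15('cbaa'): parent n14 fail=0; on 'a' 0 → fail=0;  out ∅∪∅=∅
  n11('ccbaa'): parent n10 fail=14; on 'a' 14 → fail=15;  out ∅∪∅=∅
  n16('cbaaa'): parent n15 fail=0; on 'a' 0 → fail=0;  out {3}∪∅={3}
  n12('ccbaaa'): parent n11 fail=15; on 'a' 15 → fail=16;  out {2}∪{3}={2,3}

Scan:
[0] read 'c'  n0⇒n4
[1] read 'c'  n4⇒n8
[2] read 'b'  n8⇒n9
[3] read 'a'  n9⇒n10
[4] read 'a'  n10⇒n11
[5] read 'a'  n11⇒n12  emit P2@[0:5],P3@[1:5]
[6] read 'd'  n12⇒n0 (via fail)
[7] read 'd'  n0⇒n0
[8] read 'b'  n0⇒n1
[9] read 'b'  n1⇒n1 (via fail)
[10] read 'd'  n1⇒n2
[11] read 'd'  n2⇒n3  emit P0@[9:11]
[12] read 'd'  n3⇒n0 (via fail)
[13] read 'c'  n0⇒n4
[14] read 'c'  n4⇒n8
[15] read 'd'  n8⇒n5 (via fail)
[16] read 'a'  n5⇒n6
[17] read 'b'  n6⇒n7  emit P1@[14:17]
[18] read 'd'  n7⇒n2 (via fail)
[19] read 'b'  n2⇒n1 (via fail)
[20] read 'b'  n1⇒n1 (via fail)
[21] read 'a'  n1⇒n0 (via fail)
[22] read 'b'  n0⇒n1
[23] read 'a'  n1⇒n0 (via fail)
[24] read 'a'  n0⇒n0
[25] read 'd'  n0⇒n0
[26] read 'c'  n0⇒n4
[27] read 'd'  n4⇒n5
[28] read 'a'  n5⇒n6
[29] read 'b'  n6⇒n7  emit P1@[26:29]
[30] read 'c'  n7⇒n4 (via fail)
[31] read 'd'  n4⇒n5
[32] read 'a'  n5⇒n6
[33] read 'b'  n6⇒n7  emit P1@[30:33]
[34] read 'c'  n7⇒n4 (via fail)
[35] read 'b'  n4⇒n13
[36] read 'a'  n13⇒n14
[37] read 'a'  n14⇒n15
[38] read 'a'  n15⇒n16  emit P3@[34:38]
[39] read 'b'  n16⇒n1 (via fail)
[40] read 'd'  n1⇒n2
[41] read 'a'  n2⇒n0 (via fail)
[42] read 'c'  n0⇒n4
[43] read 'd'  n4⇒n5
[44] read 'a'  n5⇒n6
[45] read 'b'  n6⇒n7  emit P1@[42:45]
[46] read 'a'  n7⇒n0 (via fail)
[47] read 'b'  n0⇒n1
[48] read 'd'  n1⇒n2
[49] read 'd'  n2⇒n3  emit P0@[47:49]
[50] read 'b'  n3⇒n1 (via fail)
[51] read 'd'  n1⇒n2
[52] read 'd'  n2⇒n3  emit P0@[50:52]
[53] read 'c'  n3⇒n4 (via fail)
[54] read 'b'  n4⇒n13
[55] read 'a'  n13⇒n14
[56] read 'a'  n14⇒n15
[57] read 'a'  n15⇒n16  emit P3@[53:57]
[58] read 'd'  n16⇒n0 (via fail)
[59] read 'b'  n0⇒n1
[60] read 'd'  n1⇒n2
[61] read 'd'  n2⇒n3  emit P0@[59:61]
[62] read 'c'  n3⇒n4 (via fail)
[63] read 'b'  n4⇒n13
[64] read 'a'  n13⇒n14
[65] read 'a'  n14⇒n15
[66] read 'a'  n15⇒n16  emit P3@[62:66]
[67] read 'c'  n16⇒n4 (via fail)
[68] read 'b'  n4⇒n13
[69] read 'a'  n13⇒n14
[70] read 'a'  n14⇒n15
[71] read 'a'  n15⇒n16  emit P3@[67:71]
[72] read 'a'  n16⇒n0 (via fail)
[73] read 'c'  n0⇒n4
[74] read 'c'  n4⇒n8
[75] read 'b'  n8⇒n9
[76] read 'a'  n9⇒n10
[77] read 'a'  n10⇒n11
[78] read 'a'  n11⇒n12  emit P2@[73:78],P3@[74:78]
[79] read 'c'  n12⇒n4 (via fail)

Matches: [[5,2],[5,3],[11,0],[17,1],[29,1],[33,1],[38,3],[45,1],[49,0],[52,0],[57,3],[61,0],[66,3],[71,3],[78,2],[78,3]]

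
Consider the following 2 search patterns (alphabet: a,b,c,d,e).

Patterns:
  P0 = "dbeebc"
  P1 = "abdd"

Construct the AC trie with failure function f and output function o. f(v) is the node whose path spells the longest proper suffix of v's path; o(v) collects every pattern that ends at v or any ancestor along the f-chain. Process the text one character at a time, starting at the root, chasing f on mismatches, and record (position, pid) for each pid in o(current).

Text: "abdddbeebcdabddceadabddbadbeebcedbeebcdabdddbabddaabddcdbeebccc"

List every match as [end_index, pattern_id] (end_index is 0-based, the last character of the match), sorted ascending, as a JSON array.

Construct AC machine:
Trie (insert patterns):
  n0 'ε': a→7 d→1
  n1 'd': b→2
  n2 'db': e→3
  n3 'dbe': e→4
  n4 'dbee': b→5
  n5 'dbeeb': c→6
  n6 'dbeebc': ·  ←P0
  n7 'a': b→8
  n8 'ab': d→9
  n9 'abd': d→10
  n10 'abdd': ·  ←P1

BFS fail/out derivation:
  fail(1) 'd': from fail(0)=0 chase 'd': 0 ⇒ 0;  out=∅∪out(0)=∅
  fail(7) 'a': from fail(0)=0 chase 'a': 0 ⇒ 0;  out=∅∪out(0)=∅
  fail(2) 'db': from fail(1)=0 chase 'b': 0 ⇒ 0;  out=∅∪out(0)=∅
  fail(8) 'ab': from fail(7)=0 chase 'b': 0 ⇒ 0;  out=∅∪out(0)=∅
  fail(3) 'dbe': from fail(2)=0 chase 'e': 0 ⇒ 0;  out=∅∪out(0)=∅
  fail(9) 'abd': from fail(8)=0 chase 'd': 0 ⇒ 1;  out=∅∪out(1)=∅
  fail(4) 'dbee': from fail(3)=0 chase 'e': 0 ⇒ 0;  out=∅∪out(0)=∅
  fail(10) 'abdd': from fail(9)=1 chase 'd': 1→0 ⇒ 1;  out={1}∪out(1)={1}
  fail(5) 'dbeeb': from fail(4)=0 chase 'b': 0 ⇒ 0;  out=∅∪out(0)=∅
  fail(6) 'dbeebc': from fail(5)=0 chase 'c': 0 ⇒ 0;  out={0}∪out(0)={0}

Run:
pos 0 'a': at 7
pos 1 'b': at 8
pos 2 'd': at 9
pos 3 'd': at 10  → match P1@[0:3]
pos 4 'd': at 1 ·f
pos 5 'b': at 2
pos 6 'e': at 3
pos 7 'e': at 4
pos 8 'b': at 5
pos 9 'c': at 6  → match P0@[4:9]
pos 10 'd': at 1 ·f
pos 11 'a': at 7 ·f
pos 12 'b': at 8
pos 13 'd': at 9
pos 14 'd': at 10  → match P1@[11:14]
pos 15 'c': at 0 ·f
pos 16 'e': at 0
pos 17 'a': at 7
pos 18 'd': at 1 ·f
pos 19 'a': at 7 ·f
pos 20 'b': at 8
pos 21 'd': at 9
pos 22 'd': at 10  → match P1@[19:22]
pos 23 'b': at 2 ·f
pos 24 'a': at 7 ·f
pos 25 'd': at 1 ·f
pos 26 'b': at 2
pos 27 'e': at 3
pos 28 'e': at 4
pos 29 'b': at 5
pos 30 'c': at 6  → match P0@[25:30]
pos 31 'e': at 0 ·f
pos 32 'd': at 1
pos 33 'b': at 2
pos 34 'e': at 3
pos 35 'e': at 4
pos 36 'b': at 5
pos 37 'c': at 6  → match P0@[32:37]
pos 38 'd': at 1 ·f
pos 39 'a': at 7 ·f
pos 40 'b': at 8
pos 41 'd': at 9
pos 42 'd': at 10  → match P1@[39:42]
pos 43 'd': at 1 ·f
pos 44 'b': at 2
pos 45 'a': at 7 ·f
pos 46 'b': at 8
pos 47 'd': at 9
pos 48 'd': at 10  → match P1@[45:48]
pos 49 'a': at 7 ·f
pos 50 'a': at 7 ·f
pos 51 'b': at 8
pos 52 'd': at 9
pos 53 'd': at 10  → match P1@[50:53]
pos 54 'c': at 0 ·f
pos 55 'd': at 1
pos 56 'b': at 2
pos 57 'e': at 3
pos 58 'e': at 4
pos 59 'b': at 5
pos 60 'c': at 6  → match P0@[55:60]
pos 61 'c': at 0 ·f
pos 62 'c': at 0

Matches: [[3,1],[9,0],[14,1],[22,1],[30,0],[37,0],[42,1],[48,1],[53,1],[60,0]]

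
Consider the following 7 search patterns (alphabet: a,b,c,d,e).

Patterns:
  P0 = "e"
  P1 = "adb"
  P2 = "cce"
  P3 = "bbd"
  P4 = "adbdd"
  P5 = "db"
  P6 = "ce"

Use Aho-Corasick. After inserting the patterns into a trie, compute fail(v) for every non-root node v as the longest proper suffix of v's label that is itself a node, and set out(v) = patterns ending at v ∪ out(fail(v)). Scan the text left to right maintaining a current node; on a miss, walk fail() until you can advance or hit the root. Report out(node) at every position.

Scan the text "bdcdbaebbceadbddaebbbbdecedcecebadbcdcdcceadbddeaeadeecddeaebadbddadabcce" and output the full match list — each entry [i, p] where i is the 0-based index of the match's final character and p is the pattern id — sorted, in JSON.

Construct AC machine:
Trie (insert patterns):
  n0 'ε': a→2 b→8 c→5 d→13 e→1
  n1 'e': ·  ←P0
  n2 'a': d→3
  n3 'ad': b→4
  n4 'adb': d→11  ←P1
  n5 'c': c→6 e→15
  n6 'cc': e→7
  n7 'cce': ·  ←P2
  n8 'b': b→9
  n9 'bb': d→10
  n10 'bbd': ·  ←P3
  n11 'adbd': d→12
  n12 'adbdd': ·  ←P4
  n13 'd': b→14
  n14 'db': ·  ←P5
  n15 'ce': ·  ←P6

BFS fail/out derivation:
  n1('e'): parent n0 fail=0; on 'e' 0 → fail=0;  out {0}∪∅={0}
  n2('a'): parent n0 fail=0; on 'a' 0 → fail=0;  out ∅∪∅=∅
  n5('c'): parent n0 fail=0; on 'c' 0 → fail=0;  out ∅∪∅=∅
  n8('b'): parent n0 fail=0; on 'b' 0 → fail=0;  out ∅∪∅=∅
  n13('d'): parent n0 fail=0; on 'd' 0 → fail=0;  out ∅∪∅=∅
  n3('ad'): parent n2 fail=0; on 'd' 0 → fail=13;  out ∅∪∅=∅
  n6('cc'): parent n5 fail=0; on 'c' 0 → fail=5;  out ∅∪∅=∅
  n9('bb'): parent n8 fail=0; on 'b' 0 → fail=8;  out ∅∪∅=∅
  n14('db'): parent n13 fail=0; on 'b' 0 → fail=8;  out {5}∪∅={5}
  n15('ce'): parent n5 fail=0; on 'e' 0 → fail=1;  out {6}∪{0}={0,6}
  n4('adb'): parent n3 fail=13; on 'b' 13 → fail=14;  out {1}∪{5}={1,5}
  n7('cce'): parent n6 fail=5; on 'e' 5 → fail=15;  out {2}∪{0,6}={0,2,6}
  n10('bbd'): parent n9 fail=8; on 'd' 8→0 → fail=13;  out {3}∪∅={3}
  n11('adbd'): parent n4 fail=14; on 'd' 14→8→0 → fail=13;  out ∅∪∅=∅
  n12('adbdd'): parent n11 fail=13; on 'd' 13→0 → fail=13;  out {4}∪∅={4}

Scan:
pos 0 'b': at 8
pos 1 'd': at 13 (via fail)
pos 2 'c': at 5 (via fail)
pos 3 'd': at 13 (via fail)
pos 4 'b': at 14  ** P5@[3:4]
pos 5 'a': at 2 (via fail)
pos 6 'e': at 1 (via fail)  ** P0@[6:6]
pos 7 'b': at 8 (via fail)
pos 8 'b': at 9
pos 9 'c': at 5 (via fail)
pos 10 'e': at 15  ** P0@[10:10],P6@[9:10]
pos 11 'a': at 2 (via fail)
pos 12 'd': at 3
pos 13 'b': at 4  ** P1@[11:13],P5@[12:13]
pos 14 'd': at 11
pos 15 'd': at 12  ** P4@[11:15]
pos 16 'a': at 2 (via fail)
pos 17 'e': at 1 (via fail)  ** P0@[17:17]
pos 18 'b': at 8 (via fail)
pos 19 'b': at 9
pos 20 'b': at 9 (via fail)
pos 21 'b': at 9 (via fail)
pos 22 'd': at 10  ** P3@[20:22]
pos 23 'e': at 1 (via fail)  ** P0@[23:23]
pos 24 'c': at 5 (via fail)
pos 25 'e': at 15  ** P0@[25:25],P6@[24:25]
pos 26 'd': at 13 (via fail)
pos 27 'c': at 5 (via fail)
pos 28 'e': at 15  ** P0@[28:28],P6@[27:28]
pos 29 'c': at 5 (via fail)
pos 30 'e': at 15  ** P0@[30:30],P6@[29:30]
pos 31 'b': at 8 (via fail)
pos 32 'a': at 2 (via fail)
pos 33 'd': at 3
pos 34 'b': at 4  ** P1@[32:34],P5@[33:34]
pos 35 'c': at 5 (via fail)
pos 36 'd': at 13 (via fail)
pos 37 'c': at 5 (via fail)
pos 38 'd': at 13 (via fail)
pos 39 'c': at 5 (via fail)
pos 40 'c': at 6
pos 41 'e': at 7  ** P0@[41:41],P2@[39:41],P6@[40:41]
pos 42 'a': at 2 (via fail)
pos 43 'd': at 3
pos 44 'b': at 4  ** P1@[42:44],P5@[43:44]
pos 45 'd': at 11
pos 46 'd': at 12  ** P4@[42:46]
pos 47 'e': at 1 (via fail)  ** P0@[47:47]
pos 48 'a': at 2 (via fail)
pos 49 'e': at 1 (via fail)  ** P0@[49:49]
pos 50 'a': at 2 (via fail)
pos 51 'd': at 3
pos 52 'e': at 1 (via fail)  ** P0@[52:52]
pos 53 'e': at 1 (via fail)  ** P0@[53:53]
pos 54 'c': at 5 (via fail)
pos 55 'd': at 13 (via fail)
pos 56 'd': at 13 (via fail)
pos 57 'e': at 1 (via fail)  ** P0@[57:57]
pos 58 'a': at 2 (via fail)
pos 59 'e': at 1 (via fail)  ** P0@[59:59]
pos 60 'b': at 8 (via fail)
pos 61 'a': at 2 (via fail)
pos 62 'd': at 3
pos 63 'b': at 4  ** P1@[61:63],P5@[62:63]
pos 64 'd': at 11
pos 65 'd': at 12  ** P4@[61:65]
pos 66 'a': at 2 (via fail)
pos 67 'd': at 3
pos 68 'a': at 2 (via fail)
pos 69 'b': at 8 (via fail)
pos 70 'c': at 5 (via fail)
pos 71 'c': at 6
pos 72 'e': at 7  ** P0@[72:72],P2@[70:72],P6@[71:72]

Result: [[4,5],[6,0],[10,0],[10,6],[13,1],[13,5],[15,4],[17,0],[22,3],[23,0],[25,0],[25,6],[28,0],[28,6],[30,0],[30,6],[34,1],[34,5],[41,0],[41,2],[41,6],[44,1],[44,5],[46,4],[47,0],[49,0],[52,0],[53,0],[57,0],[59,0],[63,1],[63,5],[65,4],[72,0],[72,2],[72,6]]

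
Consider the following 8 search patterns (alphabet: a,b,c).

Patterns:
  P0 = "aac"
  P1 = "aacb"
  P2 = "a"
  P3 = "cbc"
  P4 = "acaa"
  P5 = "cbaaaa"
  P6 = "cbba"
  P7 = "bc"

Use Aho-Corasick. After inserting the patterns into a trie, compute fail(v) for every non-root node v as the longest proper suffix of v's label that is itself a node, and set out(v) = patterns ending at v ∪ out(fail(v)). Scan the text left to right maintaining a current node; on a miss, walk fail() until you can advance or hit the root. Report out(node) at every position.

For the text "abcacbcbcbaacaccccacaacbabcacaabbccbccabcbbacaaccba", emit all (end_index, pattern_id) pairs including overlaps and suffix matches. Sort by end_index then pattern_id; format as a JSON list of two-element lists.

Build automaton:
Trie nodes:
  0='ε' goto a→1 b→17 c→5
  1='a' goto a→2 c→8  ←P2
  2='aa' goto c→3
  3='aac' goto b→4  ←P0
  4='aacb' goto ·  ←P1
  5='c' goto b→6
  6='cb' goto a→11 b→15 c→7
  7='cbc' goto ·  ←P3
  8='ac' goto a→9
  9='aca' goto a→10
  10='acaa' goto ·  ←P4
  11='cba' goto a→12
  12='cbaa' goto a→13
  13='cbaaa' goto a→14
  14='cbaaaa' goto ·  ←P5
  15='cbb' goto a→16
  16='cbba' goto ·  ←P6
  17='b' goto c→18
  18='bc' goto ·  ←P7

Failure links (BFS by depth):
  fail(1) 'a': from fail(0)=0 chase 'a': 0 ⇒ 0;  out={2}∪out(0)={2}
  fail(5) 'c': from fail(0)=0 chase 'c': 0 ⇒ 0;  out=∅∪out(0)=∅
  fail(17) 'b': from fail(0)=0 chase 'b': 0 ⇒ 0;  out=∅∪out(0)=∅
  fail(2) 'aa': from fail(1)=0 chase 'a': 0 ⇒ 1;  out=∅∪out(1)={2}
  fail(6) 'cb': from fail(5)=0 chase 'b': 0 ⇒ 17;  out=∅∪out(17)=∅
  fail(8) 'ac': from fail(1)=0 chase 'c': 0 ⇒ 5;  out=∅∪out(5)=∅
  fail(18) 'bc': from fail(17)=0 chase 'c': 0 ⇒ 5;  out={7}∪out(5)={7}
  fail(3) 'aac': from fail(2)=1 chase 'c': 1 ⇒ 8;  out={0}∪out(8)={0}
  fail(7) 'cbc': from fail(6)=17 chase 'c': 17 ⇒ 18;  out={3}∪out(18)={3,7}
  fail(9) 'aca': from fail(8)=5 chase 'a': 5→0 ⇒ 1;  out=∅∪out(1)={2}
  fail(11) 'cba': from fail(6)=17 chase 'a': 17→0 ⇒ 1;  out=∅∪out(1)={2}
  fail(15) 'cbb': from fail(6)=17 chase 'b': 17→0 ⇒ 17;  out=∅∪out(17)=∅
  fail(4) 'aacb': from fail(3)=8 chase 'b': 8→5 ⇒ 6;  out={1}∪out(6)={1}
  fail(10) 'acaa': from fail(9)=1 chase 'a': 1 ⇒ 2;  out={4}∪out(2)={2,4}
  fail(12) 'cbaa': from fail(11)=1 chase 'a': 1 ⇒ 2;  out=∅∪out(2)={2}
  fail(16) 'cbba': from fail(15)=17 chase 'a': 17→0 ⇒ 1;  out={6}∪out(1)={2,6}
  fail(13) 'cbaaa': from fail(12)=2 chase 'a': 2→1 ⇒ 2;  out=∅∪out(2)={2}
  fail(14) 'cbaaaa': from fail(13)=2 chase 'a': 2→1 ⇒ 2;  out={5}∪out(2)={2,5}

Run:
pos 0 'a': at 1  ** P2@[0:0]
pos 1 'b': at 17 (via fail)
pos 2 'c': at 18  ** P7@[1:2]
pos 3 'a': at 1 (via fail)  ** P2@[3:3]
pos 4 'c': at 8
pos 5 'b': at 6 (via fail)
pos 6 'c': at 7  ** P3@[4:6],P7@[5:6]
pos 7 'b': at 6 (via fail)
pos 8 'c': at 7  ** P3@[6:8],P7@[7:8]
pos 9 'b': at 6 (via fail)
pos 10 'a': at 11  ** P2@[10:10]
pos 11 'a': at 12  ** P2@[11:11]
pos 12 'c': at 3 (via fail)  ** P0@[10:12]
pos 13 'a': at 9 (via fail)  ** P2@[13:13]
pos 14 'c': at 8 (via fail)
pos 15 'c': at 5 (via fail)
pos 16 'c': at 5 (via fail)
pos 17 'c': at 5 (via fail)
pos 18 'a': at 1 (via fail)  ** P2@[18:18]
pos 19 'c': at 8
pos 20 'a': at 9  ** P2@[20:20]
pos 21 'a': at 10  ** P2@[21:21],P4@[18:21]
pos 22 'c': at 3 (via fail)  ** P0@[20:22]
pos 23 'b': at 4  ** P1@[20:23]
pos 24 'a': at 11 (via fail)  ** P2@[24:24]
pos 25 'b': at 17 (via fail)
pos 26 'c': at 18  ** P7@[25:26]
pos 27 'a': at 1 (via fail)  ** P2@[27:27]
pos 28 'c': at 8
pos 29 'a': at 9  ** P2@[29:29]
pos 30 'a': at 10  ** P2@[30:30],P4@[27:30]
pos 31 'b': at 17 (via fail)
pos 32 'b': at 17 (via fail)
pos 33 'c': at 18  ** P7@[32:33]
pos 34 'c': at 5 (via fail)
pos 35 'b': at 6
pos 36 'c': at 7  ** P3@[34:36],P7@[35:36]
pos 37 'c': at 5 (via fail)
pos 38 'a': at 1 (via fail)  ** P2@[38:38]
pos 39 'b': at 17 (via fail)
pos 40 'c': at 18  ** P7@[39:40]
pos 41 'b': at 6 (via fail)
pos 42 'b': at 15
pos 43 'a': at 16  ** P2@[43:43],P6@[40:43]
pos 44 'c': at 8 (via fail)
pos 45 'a': at 9  ** P2@[45:45]
pos 46 'a': at 10  ** P2@[46:46],P4@[43:46]
pos 47 'c': at 3 (via fail)  ** P0@[45:47]
pos 48 'c': at 5 (via fail)
pos 49 'b': at 6
pos 50 'a': at 11  ** P2@[50:50]

All matches (sorted): [[0,2],[2,7],[3,2],[6,3],[6,7],[8,3],[8,7],[10,2],[11,2],[12,0],[13,2],[18,2],[20,2],[21,2],[21,4],[22,0],[23,1],[24,2],[26,7],[27,2],[29,2],[30,2],[30,4],[33,7],[36,3],[36,7],[38,2],[40,7],[43,2],[43,6],[45,2],[46,2],[46,4],[47,0],[50,2]]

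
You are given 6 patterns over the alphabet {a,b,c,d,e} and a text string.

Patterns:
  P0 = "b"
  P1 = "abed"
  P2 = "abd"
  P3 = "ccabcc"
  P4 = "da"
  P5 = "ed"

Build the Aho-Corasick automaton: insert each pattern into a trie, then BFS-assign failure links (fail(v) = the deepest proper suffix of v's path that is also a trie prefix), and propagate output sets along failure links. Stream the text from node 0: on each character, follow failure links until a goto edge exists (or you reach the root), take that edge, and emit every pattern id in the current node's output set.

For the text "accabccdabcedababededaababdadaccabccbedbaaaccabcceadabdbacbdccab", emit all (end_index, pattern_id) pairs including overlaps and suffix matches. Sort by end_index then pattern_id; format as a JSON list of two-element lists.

Construct AC machine:
Trie nodes:
  n0 'ε': a→2 b→1 c→7 d→13 e→15
  n1 'b': ·  ←P0
  n2 'a': b→3
  n3 'ab': d→6 e→4
  n4 'abe': d→5
  n5 'abed': ·  ←P1
  n6 'abd': ·  ←P2
  n7 'c': c→8
  n8 'cc': a→9
  n9 'cca': b→10
  n10 'ccab': c→11
  n11 'ccabc': c→12
  n12 'ccabcc': ·  ←P3
  n13 'd': a→14
  n14 'da': ·  ←P4
  n15 'e': d→16
  n16 'ed': ·  ←P5

Failure links (BFS by depth):
  n1('b'): parent n0 fail=0; on 'b' 0 → fail=0;  out {0}∪∅={0}
  n2('a'): parent n0 fail=0; on 'a' 0 → fail=0;  out ∅∪∅=∅
  n7('c'): parent n0 fail=0; on 'c' 0 → fail=0;  out ∅∪∅=∅
  n13('d'): parent n0 fail=0; on 'd' 0 → fail=0;  out ∅∪∅=∅
  n15('e'): parent n0 fail=0; on 'e' 0 → fail=0;  out ∅∪∅=∅
  n3('ab'): parent n2 fail=0; on 'b' 0 → fail=1;  out ∅∪{0}={0}
  n8('cc'): parent n7 fail=0; on 'c' 0 → fail=7;  out ∅∪∅=∅
  n14('da'): parent n13 fail=0; on 'a' 0 → fail=2;  out {4}∪∅={4}
  n16('ed'): parent n15 fail=0; on 'd' 0 → fail=13;  out {5}∪∅={5}
  n4('abe'): parent n3 fail=1; on 'e' 1→0 → fail=15;  out ∅∪∅=∅
  n6('abd'): parent n3 fail=1; on 'd' 1→0 → fail=13;  out {2}∪∅={2}
  n9('cca'): parent n8 fail=7; on 'a' 7→0 → fail=2;  out ∅∪∅=∅
  n5('abed'): parent n4 fail=15; on 'd' 15 → fail=16;  out {1}∪{5}={1,5}
  n10('ccab'): parent n9 fail=2; on 'b' 2 → fail=3;  out ∅∪{0}={0}
  n11('ccabc'): parent n10 fail=3; on 'c' 3→1→0 → fail=7;  out ∅∪∅=∅
  n12('ccabcc'): parent n11 fail=7; on 'c' 7 → fail=8;  out {3}∪∅={3}

Text stream:
pos 0 'a': at 2
pos 1 'c': at 7 (via fail)
pos 2 'c': at 8
pos 3 'a': at 9
pos 4 'b': at 10  → match P0@[4:4]
pos 5 'c': at 11
pos 6 'c': at 12  → match P3@[1:6]
pos 7 'd': at 13 (via fail)
pos 8 'a': at 14  → match P4@[7:8]
pos 9 'b': at 3 (via fail)  → match P0@[9:9]
pos 10 'c': at 7 (via fail)
pos 11 'e': at 15 (via fail)
pos 12 'd': at 16  → match P5@[11:12]
pos 13 'a': at 14 (via fail)  → match P4@[12:13]
pos 14 'b': at 3 (via fail)  → match P0@[14:14]
pos 15 'a': at 2 (via fail)
pos 16 'b': at 3  → match P0@[16:16]
pos 17 'e': at 4
pos 18 'd': at 5  → match P1@[15:18],P5@[17:18]
pos 19 'e': at 15 (via fail)
pos 20 'd': at 16  → match P5@[19:20]
pos 21 'a': at 14 (via fail)  → match P4@[20:21]
pos 22 'a': at 2 (via fail)
pos 23 'b': at 3  → match P0@[23:23]
pos 24 'a': at 2 (via fail)
pos 25 'b': at 3  → match P0@[25:25]
pos 26 'd': at 6  → match P2@[24:26]
pos 27 'a': at 14 (via fail)  → match P4@[26:27]
pos 28 'd': at 13 (via fail)
pos 29 'a': at 14  → match P4@[28:29]
pos 30 'c': at 7 (via fail)
pos 31 'c': at 8
pos 32 'a': at 9
pos 33 'b': at 10  → match P0@[33:33]
pos 34 'c': at 11
pos 35 'c': at 12  → match P3@[30:35]
pos 36 'b': at 1 (via fail)  → match P0@[36:36]
pos 37 'e': at 15 (via fail)
pos 38 'd': at 16  → match P5@[37:38]
pos 39 'b': at 1 (via fail)  → match P0@[39:39]
pos 40 'a': at 2 (via fail)
pos 41 'a': at 2 (via fail)
pos 42 'a': at 2 (via fail)
pos 43 'c': at 7 (via fail)
pos 44 'c': at 8
pos 45 'a': at 9
pos 46 'b': at 10  → match P0@[46:46]
pos 47 'c': at 11
pos 48 'c': at 12  → match P3@[43:48]
pos 49 'e': at 15 (via fail)
pos 50 'a': at 2 (via fail)
pos 51 'd': at 13 (via fail)
pos 52 'a': at 14  → match P4@[51:52]
pos 53 'b': at 3 (via fail)  → match P0@[53:53]
pos 54 'd': at 6  → match P2@[52:54]
pos 55 'b': at 1 (via fail)  → match P0@[55:55]
pos 56 'a': at 2 (via fail)
pos 57 'c': at 7 (via fail)
pos 58 'b': at 1 (via fail)  → match P0@[58:58]
pos 59 'd': at 13 (via fail)
pos 60 'c': at 7 (via fail)
pos 61 'c': at 8
pos 62 'a': at 9
pos 63 'b': at 10  → match P0@[63:63]

Result: [[4,0],[6,3],[8,4],[9,0],[12,5],[13,4],[14,0],[16,0],[18,1],[18,5],[20,5],[21,4],[23,0],[25,0],[26,2],[27,4],[29,4],[33,0],[35,3],[36,0],[38,5],[39,0],[46,0],[48,3],[52,4],[53,0],[54,2],[55,0],[58,0],[63,0]]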